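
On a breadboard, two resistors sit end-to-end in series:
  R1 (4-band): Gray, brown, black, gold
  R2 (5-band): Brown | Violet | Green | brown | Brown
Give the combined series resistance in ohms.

1831 Ω

R1: grey, brown → 81; black ×1 → 81 Ω.
R2: brown, violet, green → 175; brown ×10 → 1750 Ω.
Series: 81 + 1750 = 1831 Ω.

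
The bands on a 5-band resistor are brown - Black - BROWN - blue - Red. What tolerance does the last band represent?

The last band, red, is the tolerance band.
Red corresponds to ±2%.

±2%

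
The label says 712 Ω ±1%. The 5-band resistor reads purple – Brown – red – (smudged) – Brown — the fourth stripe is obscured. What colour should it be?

black

712 Ω = 712 × 10^0.
The fourth band is the multiplier, 10^0, which is black.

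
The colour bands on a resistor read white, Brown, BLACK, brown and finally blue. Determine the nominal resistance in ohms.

9100 Ω

White → 9 (first significant figure)
Brown → 1 (second significant figure)
Black → 0 (third significant figure)
Brown → ×10 multiplier
910 × 10 = 9100 Ω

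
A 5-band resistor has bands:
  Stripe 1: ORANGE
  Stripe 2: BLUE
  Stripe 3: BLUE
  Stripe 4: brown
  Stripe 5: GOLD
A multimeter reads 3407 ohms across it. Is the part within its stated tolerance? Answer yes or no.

Orange → 3 (first significant figure)
Blue → 6 (second significant figure)
Blue → 6 (third significant figure)
Brown → ×10 multiplier
Gold → ±5% tolerance
366 × 10 = 3660 Ω
Allowed range: 3477 Ω to 3843 Ω.
3407 ohms lies outside that range.

no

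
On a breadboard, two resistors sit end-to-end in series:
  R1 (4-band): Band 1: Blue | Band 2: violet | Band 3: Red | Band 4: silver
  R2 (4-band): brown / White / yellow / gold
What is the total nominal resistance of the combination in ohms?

R1: blue, violet → 67; red ×10^2 → 6700 Ω.
R2: brown, white → 19; yellow ×10^4 → 190000 Ω.
Series: 6700 + 190000 = 196700 Ω.

196700 Ω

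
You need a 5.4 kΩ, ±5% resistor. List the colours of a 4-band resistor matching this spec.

green, yellow, red, gold

5400 Ω = 54 × 10^2.
5 → green
4 → yellow
Multiplier 10^2 → red.
±5% tolerance → gold.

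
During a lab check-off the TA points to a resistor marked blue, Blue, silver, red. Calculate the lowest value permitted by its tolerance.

0.6468 Ω

Blue → 6 (first significant figure)
Blue → 6 (second significant figure)
Silver → ×0.01 multiplier
Red → ±2% tolerance
66 × 0.01 = 0.66 Ω
Lowest = 0.66 × (1 − 2/100) = 0.6468 Ω.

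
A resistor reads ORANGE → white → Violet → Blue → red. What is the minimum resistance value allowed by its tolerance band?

Orange → 3 (first significant figure)
White → 9 (second significant figure)
Violet → 7 (third significant figure)
Blue → ×10^6 multiplier
Red → ±2% tolerance
397 × 1000000 = 397000000 Ω
Minimum = 397000000 × (1 − 2/100) = 389060000 Ω.

389060000 Ω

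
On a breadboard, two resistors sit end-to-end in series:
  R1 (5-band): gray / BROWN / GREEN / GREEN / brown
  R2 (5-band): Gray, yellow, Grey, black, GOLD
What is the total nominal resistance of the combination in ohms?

81500848 Ω

R1: grey, brown, green → 815; green ×10^5 → 81500000 Ω.
R2: grey, yellow, grey → 848; black ×1 → 848 Ω.
Series: 81500000 + 848 = 81500848 Ω.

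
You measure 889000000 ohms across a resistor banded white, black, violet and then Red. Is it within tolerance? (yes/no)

White → 9 (first significant figure)
Black → 0 (second significant figure)
Violet → ×10^7 multiplier
Red → ±2% tolerance
90 × 10000000 = 900000000 Ω
Allowed range: 882000000 Ω to 918000000 Ω.
889000000 ohms lies inside that range.

yes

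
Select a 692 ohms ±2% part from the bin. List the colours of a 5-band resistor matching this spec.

blue, white, red, black, red

692 Ω = 692 × 10^0.
6 → blue
9 → white
2 → red
Multiplier 10^0 → black.
±2% tolerance → red.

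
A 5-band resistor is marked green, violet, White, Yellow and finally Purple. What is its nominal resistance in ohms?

5790000 Ω

Green → 5 (first significant figure)
Violet → 7 (second significant figure)
White → 9 (third significant figure)
Yellow → ×10^4 multiplier
579 × 10000 = 5790000 Ω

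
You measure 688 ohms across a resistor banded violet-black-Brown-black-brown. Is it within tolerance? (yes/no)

no

Violet → 7 (first significant figure)
Black → 0 (second significant figure)
Brown → 1 (third significant figure)
Black → ×1 multiplier
Brown → ±1% tolerance
701 × 1 = 701 Ω
Allowed range: 693.99 Ω to 708.01 Ω.
688 ohms lies outside that range.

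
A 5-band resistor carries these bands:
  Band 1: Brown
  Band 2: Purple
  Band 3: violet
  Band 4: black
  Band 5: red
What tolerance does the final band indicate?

±2%

The last band, red, is the tolerance band.
Red corresponds to ±2%.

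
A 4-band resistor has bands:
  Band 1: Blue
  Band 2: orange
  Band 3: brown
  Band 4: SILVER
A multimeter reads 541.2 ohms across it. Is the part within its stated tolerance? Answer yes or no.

Blue → 6 (first significant figure)
Orange → 3 (second significant figure)
Brown → ×10 multiplier
Silver → ±10% tolerance
63 × 10 = 630 Ω
Allowed range: 567 Ω to 693 Ω.
541.2 ohms lies outside that range.

no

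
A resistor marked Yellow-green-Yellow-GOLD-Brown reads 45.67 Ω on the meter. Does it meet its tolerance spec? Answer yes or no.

Yellow → 4 (first significant figure)
Green → 5 (second significant figure)
Yellow → 4 (third significant figure)
Gold → ×0.1 multiplier
Brown → ±1% tolerance
454 × 0.1 = 45.4 Ω
Allowed range: 44.946 Ω to 45.854 Ω.
45.67 Ω lies inside that range.

yes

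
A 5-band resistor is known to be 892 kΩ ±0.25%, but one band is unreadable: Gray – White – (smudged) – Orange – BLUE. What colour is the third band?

892000 Ω = 892 × 10^3.
The third band gives digit 2 of the significand, and 2 is red.

red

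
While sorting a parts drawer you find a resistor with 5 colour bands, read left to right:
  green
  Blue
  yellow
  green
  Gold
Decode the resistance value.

56400000 Ω

Green → 5 (first significant figure)
Blue → 6 (second significant figure)
Yellow → 4 (third significant figure)
Green → ×10^5 multiplier
564 × 100000 = 56400000 Ω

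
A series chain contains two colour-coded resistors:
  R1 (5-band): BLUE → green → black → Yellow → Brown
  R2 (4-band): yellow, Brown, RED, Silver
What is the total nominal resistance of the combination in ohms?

6504100 Ω

R1: blue, green, black → 650; yellow ×10^4 → 6500000 Ω.
R2: yellow, brown → 41; red ×10^2 → 4100 Ω.
Series: 6500000 + 4100 = 6504100 Ω.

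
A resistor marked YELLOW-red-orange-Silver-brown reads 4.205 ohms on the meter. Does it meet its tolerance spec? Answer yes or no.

yes

Yellow → 4 (first significant figure)
Red → 2 (second significant figure)
Orange → 3 (third significant figure)
Silver → ×0.01 multiplier
Brown → ±1% tolerance
423 × 0.01 = 4.23 Ω
Allowed range: 4.1877 Ω to 4.2723 Ω.
4.205 ohms lies inside that range.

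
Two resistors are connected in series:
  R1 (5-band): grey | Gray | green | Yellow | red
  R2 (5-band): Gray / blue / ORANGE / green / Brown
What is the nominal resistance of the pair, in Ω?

R1: grey, grey, green → 885; yellow ×10^4 → 8850000 Ω.
R2: grey, blue, orange → 863; green ×10^5 → 86300000 Ω.
Series: 8850000 + 86300000 = 95150000 Ω.

95150000 Ω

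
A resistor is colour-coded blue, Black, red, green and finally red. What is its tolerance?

The last band, red, is the tolerance band.
Red corresponds to ±2%.

±2%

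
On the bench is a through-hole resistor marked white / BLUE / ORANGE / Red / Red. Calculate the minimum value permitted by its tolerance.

94374 Ω

White → 9 (first significant figure)
Blue → 6 (second significant figure)
Orange → 3 (third significant figure)
Red → ×10^2 multiplier
Red → ±2% tolerance
963 × 100 = 96300 Ω
Minimum = 96300 × (1 − 2/100) = 94374 Ω.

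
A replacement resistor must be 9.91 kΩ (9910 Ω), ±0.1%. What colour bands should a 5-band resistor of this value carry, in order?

white, white, brown, brown, violet

9910 Ω = 991 × 10^1.
9 → white
9 → white
1 → brown
Multiplier 10^1 → brown.
±0.1% tolerance → violet.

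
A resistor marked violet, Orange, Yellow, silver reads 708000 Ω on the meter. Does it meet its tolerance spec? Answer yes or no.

yes

Violet → 7 (first significant figure)
Orange → 3 (second significant figure)
Yellow → ×10^4 multiplier
Silver → ±10% tolerance
73 × 10000 = 730000 Ω
Allowed range: 657000 Ω to 803000 Ω.
708000 Ω lies inside that range.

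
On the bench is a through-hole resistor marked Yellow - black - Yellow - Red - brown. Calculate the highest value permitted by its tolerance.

Yellow → 4 (first significant figure)
Black → 0 (second significant figure)
Yellow → 4 (third significant figure)
Red → ×10^2 multiplier
Brown → ±1% tolerance
404 × 100 = 40400 Ω
Highest = 40400 × (1 + 1/100) = 40804 Ω.

40804 Ω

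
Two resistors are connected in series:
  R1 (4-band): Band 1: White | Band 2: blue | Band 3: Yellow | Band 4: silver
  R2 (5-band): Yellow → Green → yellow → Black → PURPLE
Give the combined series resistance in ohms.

960454 Ω

R1: white, blue → 96; yellow ×10^4 → 960000 Ω.
R2: yellow, green, yellow → 454; black ×1 → 454 Ω.
Series: 960000 + 454 = 960454 Ω.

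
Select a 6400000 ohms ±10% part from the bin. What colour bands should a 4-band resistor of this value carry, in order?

blue, yellow, green, silver

6400000 Ω = 64 × 10^5.
6 → blue
4 → yellow
Multiplier 10^5 → green.
±10% tolerance → silver.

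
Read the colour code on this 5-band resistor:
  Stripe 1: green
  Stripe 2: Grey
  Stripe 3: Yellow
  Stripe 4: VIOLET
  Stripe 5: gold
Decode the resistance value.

5840000000 Ω

Green → 5 (first significant figure)
Grey → 8 (second significant figure)
Yellow → 4 (third significant figure)
Violet → ×10^7 multiplier
584 × 10000000 = 5840000000 Ω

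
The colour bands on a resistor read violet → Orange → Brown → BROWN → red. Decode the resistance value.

Violet → 7 (first significant figure)
Orange → 3 (second significant figure)
Brown → 1 (third significant figure)
Brown → ×10 multiplier
731 × 10 = 7310 Ω

7310 Ω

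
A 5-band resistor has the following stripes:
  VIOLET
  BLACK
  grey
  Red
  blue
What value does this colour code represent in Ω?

Violet → 7 (first significant figure)
Black → 0 (second significant figure)
Grey → 8 (third significant figure)
Red → ×10^2 multiplier
708 × 100 = 70800 Ω

70800 Ω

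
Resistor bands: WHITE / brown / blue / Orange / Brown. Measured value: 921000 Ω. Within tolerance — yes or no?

yes

White → 9 (first significant figure)
Brown → 1 (second significant figure)
Blue → 6 (third significant figure)
Orange → ×10^3 multiplier
Brown → ±1% tolerance
916 × 1000 = 916000 Ω
Allowed range: 906840 Ω to 925160 Ω.
921000 Ω lies inside that range.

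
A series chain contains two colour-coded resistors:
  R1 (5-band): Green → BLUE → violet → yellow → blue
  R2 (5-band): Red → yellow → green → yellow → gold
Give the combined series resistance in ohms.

8120000 Ω

R1: green, blue, violet → 567; yellow ×10^4 → 5670000 Ω.
R2: red, yellow, green → 245; yellow ×10^4 → 2450000 Ω.
Series: 5670000 + 2450000 = 8120000 Ω.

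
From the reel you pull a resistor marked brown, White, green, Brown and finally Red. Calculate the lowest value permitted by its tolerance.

1911 Ω

Brown → 1 (first significant figure)
White → 9 (second significant figure)
Green → 5 (third significant figure)
Brown → ×10 multiplier
Red → ±2% tolerance
195 × 10 = 1950 Ω
Lowest = 1950 × (1 − 2/100) = 1911 Ω.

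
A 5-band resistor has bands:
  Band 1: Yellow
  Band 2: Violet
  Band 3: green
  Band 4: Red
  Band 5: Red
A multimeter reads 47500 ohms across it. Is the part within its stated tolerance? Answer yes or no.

yes

Yellow → 4 (first significant figure)
Violet → 7 (second significant figure)
Green → 5 (third significant figure)
Red → ×10^2 multiplier
Red → ±2% tolerance
475 × 100 = 47500 Ω
Allowed range: 46550 Ω to 48450 Ω.
47500 ohms lies inside that range.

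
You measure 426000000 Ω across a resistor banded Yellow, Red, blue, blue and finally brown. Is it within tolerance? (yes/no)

yes

Yellow → 4 (first significant figure)
Red → 2 (second significant figure)
Blue → 6 (third significant figure)
Blue → ×10^6 multiplier
Brown → ±1% tolerance
426 × 1000000 = 426000000 Ω
Allowed range: 421740000 Ω to 430260000 Ω.
426000000 Ω lies inside that range.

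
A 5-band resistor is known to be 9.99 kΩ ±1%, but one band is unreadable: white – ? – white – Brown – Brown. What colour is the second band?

white

9990 Ω = 999 × 10^1.
The second band gives digit 9 of the significand, and 9 is white.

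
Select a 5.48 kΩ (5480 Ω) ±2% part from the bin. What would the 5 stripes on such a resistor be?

green, yellow, grey, brown, red

5480 Ω = 548 × 10^1.
5 → green
4 → yellow
8 → grey
Multiplier 10^1 → brown.
±2% tolerance → red.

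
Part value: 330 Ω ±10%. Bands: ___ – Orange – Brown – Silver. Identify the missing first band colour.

330 Ω = 33 × 10^1.
The first band gives digit 3 of the significand, and 3 is orange.

orange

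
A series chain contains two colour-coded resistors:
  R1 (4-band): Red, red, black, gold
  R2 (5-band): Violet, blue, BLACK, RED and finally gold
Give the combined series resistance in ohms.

76022 Ω

R1: red, red → 22; black ×1 → 22 Ω.
R2: violet, blue, black → 760; red ×10^2 → 76000 Ω.
Series: 22 + 76000 = 76022 Ω.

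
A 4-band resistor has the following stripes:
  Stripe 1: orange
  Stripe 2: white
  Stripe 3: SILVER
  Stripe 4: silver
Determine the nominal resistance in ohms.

0.39 Ω

Orange → 3 (first significant figure)
White → 9 (second significant figure)
Silver → ×0.01 multiplier
39 × 0.01 = 0.39 Ω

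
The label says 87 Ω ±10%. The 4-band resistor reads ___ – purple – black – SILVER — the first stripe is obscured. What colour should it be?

grey

87 Ω = 87 × 10^0.
The first band gives digit 8 of the significand, and 8 is grey.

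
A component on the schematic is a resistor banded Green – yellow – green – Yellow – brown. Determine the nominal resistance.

5450000 Ω

Green → 5 (first significant figure)
Yellow → 4 (second significant figure)
Green → 5 (third significant figure)
Yellow → ×10^4 multiplier
545 × 10000 = 5450000 Ω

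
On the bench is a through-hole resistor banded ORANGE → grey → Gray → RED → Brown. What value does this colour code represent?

38800 Ω

Orange → 3 (first significant figure)
Grey → 8 (second significant figure)
Grey → 8 (third significant figure)
Red → ×10^2 multiplier
388 × 100 = 38800 Ω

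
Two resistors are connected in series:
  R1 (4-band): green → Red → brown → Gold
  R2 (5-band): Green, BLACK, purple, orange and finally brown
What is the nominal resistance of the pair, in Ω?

R1: green, red → 52; brown ×10 → 520 Ω.
R2: green, black, violet → 507; orange ×10^3 → 507000 Ω.
Series: 520 + 507000 = 507520 Ω.

507520 Ω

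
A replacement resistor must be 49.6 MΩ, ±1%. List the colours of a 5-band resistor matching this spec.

49600000 Ω = 496 × 10^5.
4 → yellow
9 → white
6 → blue
Multiplier 10^5 → green.
±1% tolerance → brown.

yellow, white, blue, green, brown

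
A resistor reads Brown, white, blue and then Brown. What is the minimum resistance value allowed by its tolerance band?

Brown → 1 (first significant figure)
White → 9 (second significant figure)
Blue → ×10^6 multiplier
Brown → ±1% tolerance
19 × 1000000 = 19000000 Ω
Minimum = 19000000 × (1 − 1/100) = 18810000 Ω.

18810000 Ω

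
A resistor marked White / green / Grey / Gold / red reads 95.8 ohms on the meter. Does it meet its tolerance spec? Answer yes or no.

White → 9 (first significant figure)
Green → 5 (second significant figure)
Grey → 8 (third significant figure)
Gold → ×0.1 multiplier
Red → ±2% tolerance
958 × 0.1 = 95.8 Ω
Allowed range: 93.884 Ω to 97.716 Ω.
95.8 ohms lies inside that range.

yes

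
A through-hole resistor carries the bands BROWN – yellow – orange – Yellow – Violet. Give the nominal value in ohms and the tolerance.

Brown → 1 (first significant figure)
Yellow → 4 (second significant figure)
Orange → 3 (third significant figure)
Yellow → ×10^4 multiplier
Violet → ±0.1% tolerance
143 × 10000 = 1430000 Ω

1430000 Ω ±0.1%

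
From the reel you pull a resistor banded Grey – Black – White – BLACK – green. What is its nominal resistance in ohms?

Grey → 8 (first significant figure)
Black → 0 (second significant figure)
White → 9 (third significant figure)
Black → ×1 multiplier
809 × 1 = 809 Ω

809 Ω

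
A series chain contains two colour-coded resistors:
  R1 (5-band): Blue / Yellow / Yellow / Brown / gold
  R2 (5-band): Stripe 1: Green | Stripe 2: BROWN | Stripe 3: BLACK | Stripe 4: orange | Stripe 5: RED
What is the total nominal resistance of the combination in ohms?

R1: blue, yellow, yellow → 644; brown ×10 → 6440 Ω.
R2: green, brown, black → 510; orange ×10^3 → 510000 Ω.
Series: 6440 + 510000 = 516440 Ω.

516440 Ω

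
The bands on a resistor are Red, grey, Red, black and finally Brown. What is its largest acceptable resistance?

284.82 Ω

Red → 2 (first significant figure)
Grey → 8 (second significant figure)
Red → 2 (third significant figure)
Black → ×1 multiplier
Brown → ±1% tolerance
282 × 1 = 282 Ω
Largest = 282 × (1 + 1/100) = 284.82 Ω.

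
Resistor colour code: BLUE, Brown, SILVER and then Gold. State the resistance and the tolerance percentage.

0.61 Ω ±5%

Blue → 6 (first significant figure)
Brown → 1 (second significant figure)
Silver → ×0.01 multiplier
Gold → ±5% tolerance
61 × 0.01 = 0.61 Ω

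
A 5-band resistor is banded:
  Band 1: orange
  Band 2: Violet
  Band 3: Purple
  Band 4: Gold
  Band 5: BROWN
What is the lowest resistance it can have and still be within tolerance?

37.323 Ω

Orange → 3 (first significant figure)
Violet → 7 (second significant figure)
Violet → 7 (third significant figure)
Gold → ×0.1 multiplier
Brown → ±1% tolerance
377 × 0.1 = 37.7 Ω
Lowest = 37.7 × (1 − 1/100) = 37.323 Ω.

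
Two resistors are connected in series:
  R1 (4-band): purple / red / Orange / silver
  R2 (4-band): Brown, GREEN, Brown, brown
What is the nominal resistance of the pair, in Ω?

R1: violet, red → 72; orange ×10^3 → 72000 Ω.
R2: brown, green → 15; brown ×10 → 150 Ω.
Series: 72000 + 150 = 72150 Ω.

72150 Ω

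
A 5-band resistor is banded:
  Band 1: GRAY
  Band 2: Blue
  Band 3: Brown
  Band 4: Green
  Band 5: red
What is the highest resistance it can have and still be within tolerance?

Grey → 8 (first significant figure)
Blue → 6 (second significant figure)
Brown → 1 (third significant figure)
Green → ×10^5 multiplier
Red → ±2% tolerance
861 × 100000 = 86100000 Ω
Highest = 86100000 × (1 + 2/100) = 87822000 Ω.

87822000 Ω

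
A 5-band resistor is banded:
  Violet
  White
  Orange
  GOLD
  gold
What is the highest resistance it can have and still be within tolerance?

83.265 Ω

Violet → 7 (first significant figure)
White → 9 (second significant figure)
Orange → 3 (third significant figure)
Gold → ×0.1 multiplier
Gold → ±5% tolerance
793 × 0.1 = 79.3 Ω
Highest = 79.3 × (1 + 5/100) = 83.265 Ω.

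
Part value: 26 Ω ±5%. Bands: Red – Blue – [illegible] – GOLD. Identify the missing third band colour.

black

26 Ω = 26 × 10^0.
The third band is the multiplier, 10^0, which is black.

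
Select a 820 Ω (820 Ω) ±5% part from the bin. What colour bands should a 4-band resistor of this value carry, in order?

grey, red, brown, gold

820 Ω = 82 × 10^1.
8 → grey
2 → red
Multiplier 10^1 → brown.
±5% tolerance → gold.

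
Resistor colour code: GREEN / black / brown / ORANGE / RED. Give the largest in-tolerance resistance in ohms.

511020 Ω

Green → 5 (first significant figure)
Black → 0 (second significant figure)
Brown → 1 (third significant figure)
Orange → ×10^3 multiplier
Red → ±2% tolerance
501 × 1000 = 501000 Ω
Largest = 501000 × (1 + 2/100) = 511020 Ω.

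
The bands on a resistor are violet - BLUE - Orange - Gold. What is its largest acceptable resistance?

79800 Ω

Violet → 7 (first significant figure)
Blue → 6 (second significant figure)
Orange → ×10^3 multiplier
Gold → ±5% tolerance
76 × 1000 = 76000 Ω
Largest = 76000 × (1 + 5/100) = 79800 Ω.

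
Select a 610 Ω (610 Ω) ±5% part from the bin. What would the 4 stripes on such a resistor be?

610 Ω = 61 × 10^1.
6 → blue
1 → brown
Multiplier 10^1 → brown.
±5% tolerance → gold.

blue, brown, brown, gold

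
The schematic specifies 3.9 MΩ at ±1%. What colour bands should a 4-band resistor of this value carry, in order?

3900000 Ω = 39 × 10^5.
3 → orange
9 → white
Multiplier 10^5 → green.
±1% tolerance → brown.

orange, white, green, brown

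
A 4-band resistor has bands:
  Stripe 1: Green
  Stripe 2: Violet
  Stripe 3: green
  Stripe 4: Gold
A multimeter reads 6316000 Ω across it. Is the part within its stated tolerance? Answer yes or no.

Green → 5 (first significant figure)
Violet → 7 (second significant figure)
Green → ×10^5 multiplier
Gold → ±5% tolerance
57 × 100000 = 5700000 Ω
Allowed range: 5415000 Ω to 5985000 Ω.
6316000 Ω lies outside that range.

no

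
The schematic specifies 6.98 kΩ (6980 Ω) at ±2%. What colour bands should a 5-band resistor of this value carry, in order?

6980 Ω = 698 × 10^1.
6 → blue
9 → white
8 → grey
Multiplier 10^1 → brown.
±2% tolerance → red.

blue, white, grey, brown, red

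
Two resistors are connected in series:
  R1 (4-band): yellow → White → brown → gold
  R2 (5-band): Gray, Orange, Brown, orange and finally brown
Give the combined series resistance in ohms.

R1: yellow, white → 49; brown ×10 → 490 Ω.
R2: grey, orange, brown → 831; orange ×10^3 → 831000 Ω.
Series: 490 + 831000 = 831490 Ω.

831490 Ω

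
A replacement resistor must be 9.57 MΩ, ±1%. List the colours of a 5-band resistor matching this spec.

9570000 Ω = 957 × 10^4.
9 → white
5 → green
7 → violet
Multiplier 10^4 → yellow.
±1% tolerance → brown.

white, green, violet, yellow, brown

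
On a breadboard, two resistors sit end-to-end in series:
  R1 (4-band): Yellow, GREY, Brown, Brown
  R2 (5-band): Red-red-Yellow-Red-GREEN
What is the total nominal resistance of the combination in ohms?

22880 Ω

R1: yellow, grey → 48; brown ×10 → 480 Ω.
R2: red, red, yellow → 224; red ×10^2 → 22400 Ω.
Series: 480 + 22400 = 22880 Ω.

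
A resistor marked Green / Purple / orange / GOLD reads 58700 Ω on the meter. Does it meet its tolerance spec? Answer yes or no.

yes

Green → 5 (first significant figure)
Violet → 7 (second significant figure)
Orange → ×10^3 multiplier
Gold → ±5% tolerance
57 × 1000 = 57000 Ω
Allowed range: 54150 Ω to 59850 Ω.
58700 Ω lies inside that range.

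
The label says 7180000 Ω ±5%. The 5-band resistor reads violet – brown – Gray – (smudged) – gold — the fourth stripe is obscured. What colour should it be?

7180000 Ω = 718 × 10^4.
The fourth band is the multiplier, 10^4, which is yellow.

yellow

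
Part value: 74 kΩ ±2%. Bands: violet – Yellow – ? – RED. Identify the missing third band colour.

74000 Ω = 74 × 10^3.
The third band is the multiplier, 10^3, which is orange.

orange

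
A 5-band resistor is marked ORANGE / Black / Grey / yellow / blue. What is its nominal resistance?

3080000 Ω

Orange → 3 (first significant figure)
Black → 0 (second significant figure)
Grey → 8 (third significant figure)
Yellow → ×10^4 multiplier
308 × 10000 = 3080000 Ω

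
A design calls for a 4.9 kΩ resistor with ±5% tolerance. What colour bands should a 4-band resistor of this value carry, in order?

yellow, white, red, gold

4900 Ω = 49 × 10^2.
4 → yellow
9 → white
Multiplier 10^2 → red.
±5% tolerance → gold.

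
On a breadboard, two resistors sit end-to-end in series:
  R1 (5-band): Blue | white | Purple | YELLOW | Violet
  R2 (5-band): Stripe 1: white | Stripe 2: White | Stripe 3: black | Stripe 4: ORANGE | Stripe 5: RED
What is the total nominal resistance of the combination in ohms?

R1: blue, white, violet → 697; yellow ×10^4 → 6970000 Ω.
R2: white, white, black → 990; orange ×10^3 → 990000 Ω.
Series: 6970000 + 990000 = 7960000 Ω.

7960000 Ω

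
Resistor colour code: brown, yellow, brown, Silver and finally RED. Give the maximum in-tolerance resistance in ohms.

Brown → 1 (first significant figure)
Yellow → 4 (second significant figure)
Brown → 1 (third significant figure)
Silver → ×0.01 multiplier
Red → ±2% tolerance
141 × 0.01 = 1.41 Ω
Maximum = 1.41 × (1 + 2/100) = 1.4382 Ω.

1.4382 Ω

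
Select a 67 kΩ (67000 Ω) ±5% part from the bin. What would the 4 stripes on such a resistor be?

blue, violet, orange, gold

67000 Ω = 67 × 10^3.
6 → blue
7 → violet
Multiplier 10^3 → orange.
±5% tolerance → gold.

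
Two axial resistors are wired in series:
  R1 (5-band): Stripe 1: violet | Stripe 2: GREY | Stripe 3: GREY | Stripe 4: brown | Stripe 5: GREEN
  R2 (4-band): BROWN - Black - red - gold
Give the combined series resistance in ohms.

R1: violet, grey, grey → 788; brown ×10 → 7880 Ω.
R2: brown, black → 10; red ×10^2 → 1000 Ω.
Series: 7880 + 1000 = 8880 Ω.

8880 Ω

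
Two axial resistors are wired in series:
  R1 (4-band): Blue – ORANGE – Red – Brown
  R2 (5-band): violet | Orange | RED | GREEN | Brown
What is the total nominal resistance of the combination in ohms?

R1: blue, orange → 63; red ×10^2 → 6300 Ω.
R2: violet, orange, red → 732; green ×10^5 → 73200000 Ω.
Series: 6300 + 73200000 = 73206300 Ω.

73206300 Ω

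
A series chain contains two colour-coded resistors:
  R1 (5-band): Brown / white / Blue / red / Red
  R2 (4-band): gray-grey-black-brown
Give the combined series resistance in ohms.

19688 Ω

R1: brown, white, blue → 196; red ×10^2 → 19600 Ω.
R2: grey, grey → 88; black ×1 → 88 Ω.
Series: 19600 + 88 = 19688 Ω.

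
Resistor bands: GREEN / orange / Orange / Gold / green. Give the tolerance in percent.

The last band, green, is the tolerance band.
Green corresponds to ±0.5%.

±0.5%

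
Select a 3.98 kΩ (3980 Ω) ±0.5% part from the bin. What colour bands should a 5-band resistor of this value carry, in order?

orange, white, grey, brown, green

3980 Ω = 398 × 10^1.
3 → orange
9 → white
8 → grey
Multiplier 10^1 → brown.
±0.5% tolerance → green.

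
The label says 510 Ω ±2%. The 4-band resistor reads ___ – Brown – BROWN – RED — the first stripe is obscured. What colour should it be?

green

510 Ω = 51 × 10^1.
The first band gives digit 5 of the significand, and 5 is green.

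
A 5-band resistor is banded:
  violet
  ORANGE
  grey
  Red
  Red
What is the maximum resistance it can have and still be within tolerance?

75276 Ω

Violet → 7 (first significant figure)
Orange → 3 (second significant figure)
Grey → 8 (third significant figure)
Red → ×10^2 multiplier
Red → ±2% tolerance
738 × 100 = 73800 Ω
Maximum = 73800 × (1 + 2/100) = 75276 Ω.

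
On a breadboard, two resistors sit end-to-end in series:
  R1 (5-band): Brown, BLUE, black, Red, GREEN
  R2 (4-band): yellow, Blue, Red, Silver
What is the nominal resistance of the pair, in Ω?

20600 Ω

R1: brown, blue, black → 160; red ×10^2 → 16000 Ω.
R2: yellow, blue → 46; red ×10^2 → 4600 Ω.
Series: 16000 + 4600 = 20600 Ω.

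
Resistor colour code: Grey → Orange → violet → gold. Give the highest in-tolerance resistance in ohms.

Grey → 8 (first significant figure)
Orange → 3 (second significant figure)
Violet → ×10^7 multiplier
Gold → ±5% tolerance
83 × 10000000 = 830000000 Ω
Highest = 830000000 × (1 + 5/100) = 871500000 Ω.

871500000 Ω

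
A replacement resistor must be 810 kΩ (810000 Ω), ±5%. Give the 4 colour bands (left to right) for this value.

810000 Ω = 81 × 10^4.
8 → grey
1 → brown
Multiplier 10^4 → yellow.
±5% tolerance → gold.

grey, brown, yellow, gold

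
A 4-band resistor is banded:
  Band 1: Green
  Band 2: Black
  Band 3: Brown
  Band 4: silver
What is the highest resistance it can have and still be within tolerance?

Green → 5 (first significant figure)
Black → 0 (second significant figure)
Brown → ×10 multiplier
Silver → ±10% tolerance
50 × 10 = 500 Ω
Highest = 500 × (1 + 10/100) = 550 Ω.

550 Ω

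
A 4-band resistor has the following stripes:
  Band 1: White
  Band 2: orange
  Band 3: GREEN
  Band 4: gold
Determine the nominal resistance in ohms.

9300000 Ω

White → 9 (first significant figure)
Orange → 3 (second significant figure)
Green → ×10^5 multiplier
93 × 100000 = 9300000 Ω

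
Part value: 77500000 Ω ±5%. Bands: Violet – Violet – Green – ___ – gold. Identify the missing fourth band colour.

77500000 Ω = 775 × 10^5.
The fourth band is the multiplier, 10^5, which is green.

green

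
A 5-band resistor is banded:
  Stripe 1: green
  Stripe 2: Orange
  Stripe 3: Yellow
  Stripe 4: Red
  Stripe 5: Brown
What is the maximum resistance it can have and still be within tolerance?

Green → 5 (first significant figure)
Orange → 3 (second significant figure)
Yellow → 4 (third significant figure)
Red → ×10^2 multiplier
Brown → ±1% tolerance
534 × 100 = 53400 Ω
Maximum = 53400 × (1 + 1/100) = 53934 Ω.

53934 Ω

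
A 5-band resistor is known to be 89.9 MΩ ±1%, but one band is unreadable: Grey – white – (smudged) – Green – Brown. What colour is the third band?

89900000 Ω = 899 × 10^5.
The third band gives digit 9 of the significand, and 9 is white.

white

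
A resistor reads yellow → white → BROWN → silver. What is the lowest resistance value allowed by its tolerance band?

441 Ω

Yellow → 4 (first significant figure)
White → 9 (second significant figure)
Brown → ×10 multiplier
Silver → ±10% tolerance
49 × 10 = 490 Ω
Lowest = 490 × (1 − 10/100) = 441 Ω.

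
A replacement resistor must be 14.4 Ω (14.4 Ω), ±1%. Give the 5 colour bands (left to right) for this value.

14.4 Ω = 144 × 10^-1.
1 → brown
4 → yellow
4 → yellow
Multiplier 10^-1 → gold.
±1% tolerance → brown.

brown, yellow, yellow, gold, brown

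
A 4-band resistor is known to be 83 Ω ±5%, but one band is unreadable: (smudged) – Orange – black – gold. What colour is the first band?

83 Ω = 83 × 10^0.
The first band gives digit 8 of the significand, and 8 is grey.

grey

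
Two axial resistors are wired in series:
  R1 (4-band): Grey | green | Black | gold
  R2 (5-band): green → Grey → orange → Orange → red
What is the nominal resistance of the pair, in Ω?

R1: grey, green → 85; black ×1 → 85 Ω.
R2: green, grey, orange → 583; orange ×10^3 → 583000 Ω.
Series: 85 + 583000 = 583085 Ω.

583085 Ω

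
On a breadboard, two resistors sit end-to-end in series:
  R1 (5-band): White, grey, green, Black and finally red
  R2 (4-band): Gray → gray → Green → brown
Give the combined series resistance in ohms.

8800985 Ω

R1: white, grey, green → 985; black ×1 → 985 Ω.
R2: grey, grey → 88; green ×10^5 → 8800000 Ω.
Series: 985 + 8800000 = 8800985 Ω.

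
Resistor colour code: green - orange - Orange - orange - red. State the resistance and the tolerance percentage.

533000 Ω ±2%

Green → 5 (first significant figure)
Orange → 3 (second significant figure)
Orange → 3 (third significant figure)
Orange → ×10^3 multiplier
Red → ±2% tolerance
533 × 1000 = 533000 Ω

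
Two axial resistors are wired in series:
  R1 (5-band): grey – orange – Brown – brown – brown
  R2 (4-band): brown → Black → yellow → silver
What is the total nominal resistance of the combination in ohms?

108310 Ω

R1: grey, orange, brown → 831; brown ×10 → 8310 Ω.
R2: brown, black → 10; yellow ×10^4 → 100000 Ω.
Series: 8310 + 100000 = 108310 Ω.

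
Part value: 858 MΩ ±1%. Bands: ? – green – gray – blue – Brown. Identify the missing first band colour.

858000000 Ω = 858 × 10^6.
The first band gives digit 8 of the significand, and 8 is grey.

grey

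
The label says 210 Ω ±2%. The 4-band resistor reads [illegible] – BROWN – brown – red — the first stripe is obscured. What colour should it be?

red

210 Ω = 21 × 10^1.
The first band gives digit 2 of the significand, and 2 is red.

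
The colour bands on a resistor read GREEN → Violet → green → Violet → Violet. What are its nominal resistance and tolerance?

5750000000 Ω ±0.1%

Green → 5 (first significant figure)
Violet → 7 (second significant figure)
Green → 5 (third significant figure)
Violet → ×10^7 multiplier
Violet → ±0.1% tolerance
575 × 10000000 = 5750000000 Ω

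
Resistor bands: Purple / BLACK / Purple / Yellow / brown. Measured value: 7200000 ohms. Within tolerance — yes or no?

Violet → 7 (first significant figure)
Black → 0 (second significant figure)
Violet → 7 (third significant figure)
Yellow → ×10^4 multiplier
Brown → ±1% tolerance
707 × 10000 = 7070000 Ω
Allowed range: 6999300 Ω to 7140700 Ω.
7200000 ohms lies outside that range.

no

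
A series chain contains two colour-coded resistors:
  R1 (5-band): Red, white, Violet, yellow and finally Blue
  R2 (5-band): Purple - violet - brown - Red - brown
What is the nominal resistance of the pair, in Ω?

R1: red, white, violet → 297; yellow ×10^4 → 2970000 Ω.
R2: violet, violet, brown → 771; red ×10^2 → 77100 Ω.
Series: 2970000 + 77100 = 3047100 Ω.

3047100 Ω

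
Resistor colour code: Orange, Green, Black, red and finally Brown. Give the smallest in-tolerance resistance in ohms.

Orange → 3 (first significant figure)
Green → 5 (second significant figure)
Black → 0 (third significant figure)
Red → ×10^2 multiplier
Brown → ±1% tolerance
350 × 100 = 35000 Ω
Smallest = 35000 × (1 − 1/100) = 34650 Ω.

34650 Ω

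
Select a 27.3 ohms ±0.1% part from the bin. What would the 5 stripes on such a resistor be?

27.3 Ω = 273 × 10^-1.
2 → red
7 → violet
3 → orange
Multiplier 10^-1 → gold.
±0.1% tolerance → violet.

red, violet, orange, gold, violet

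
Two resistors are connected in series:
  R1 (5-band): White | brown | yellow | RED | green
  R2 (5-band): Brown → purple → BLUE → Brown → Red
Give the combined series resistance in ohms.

R1: white, brown, yellow → 914; red ×10^2 → 91400 Ω.
R2: brown, violet, blue → 176; brown ×10 → 1760 Ω.
Series: 91400 + 1760 = 93160 Ω.

93160 Ω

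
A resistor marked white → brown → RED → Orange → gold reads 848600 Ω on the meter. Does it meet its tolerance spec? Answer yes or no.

no

White → 9 (first significant figure)
Brown → 1 (second significant figure)
Red → 2 (third significant figure)
Orange → ×10^3 multiplier
Gold → ±5% tolerance
912 × 1000 = 912000 Ω
Allowed range: 866400 Ω to 957600 Ω.
848600 Ω lies outside that range.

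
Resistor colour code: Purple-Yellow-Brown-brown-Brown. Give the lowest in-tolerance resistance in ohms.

7335.9 Ω

Violet → 7 (first significant figure)
Yellow → 4 (second significant figure)
Brown → 1 (third significant figure)
Brown → ×10 multiplier
Brown → ±1% tolerance
741 × 10 = 7410 Ω
Lowest = 7410 × (1 − 1/100) = 7335.9 Ω.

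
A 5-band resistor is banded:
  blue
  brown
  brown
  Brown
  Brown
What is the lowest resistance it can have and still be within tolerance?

Blue → 6 (first significant figure)
Brown → 1 (second significant figure)
Brown → 1 (third significant figure)
Brown → ×10 multiplier
Brown → ±1% tolerance
611 × 10 = 6110 Ω
Lowest = 6110 × (1 − 1/100) = 6048.9 Ω.

6048.9 Ω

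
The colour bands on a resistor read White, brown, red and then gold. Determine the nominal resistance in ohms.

White → 9 (first significant figure)
Brown → 1 (second significant figure)
Red → ×10^2 multiplier
91 × 100 = 9100 Ω

9100 Ω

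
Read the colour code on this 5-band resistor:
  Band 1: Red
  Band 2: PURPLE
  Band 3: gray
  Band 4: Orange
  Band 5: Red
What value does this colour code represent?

278000 Ω

Red → 2 (first significant figure)
Violet → 7 (second significant figure)
Grey → 8 (third significant figure)
Orange → ×10^3 multiplier
278 × 1000 = 278000 Ω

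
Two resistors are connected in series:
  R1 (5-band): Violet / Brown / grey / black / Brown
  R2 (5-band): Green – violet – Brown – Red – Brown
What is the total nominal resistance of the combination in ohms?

R1: violet, brown, grey → 718; black ×1 → 718 Ω.
R2: green, violet, brown → 571; red ×10^2 → 57100 Ω.
Series: 718 + 57100 = 57818 Ω.

57818 Ω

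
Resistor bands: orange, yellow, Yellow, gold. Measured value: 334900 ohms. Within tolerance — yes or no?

Orange → 3 (first significant figure)
Yellow → 4 (second significant figure)
Yellow → ×10^4 multiplier
Gold → ±5% tolerance
34 × 10000 = 340000 Ω
Allowed range: 323000 Ω to 357000 Ω.
334900 ohms lies inside that range.

yes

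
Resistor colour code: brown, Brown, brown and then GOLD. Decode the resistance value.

Brown → 1 (first significant figure)
Brown → 1 (second significant figure)
Brown → ×10 multiplier
11 × 10 = 110 Ω

110 Ω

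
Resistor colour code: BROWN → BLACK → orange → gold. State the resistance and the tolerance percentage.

10000 Ω ±5%

Brown → 1 (first significant figure)
Black → 0 (second significant figure)
Orange → ×10^3 multiplier
Gold → ±5% tolerance
10 × 1000 = 10000 Ω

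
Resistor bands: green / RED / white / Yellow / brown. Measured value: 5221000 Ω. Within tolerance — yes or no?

Green → 5 (first significant figure)
Red → 2 (second significant figure)
White → 9 (third significant figure)
Yellow → ×10^4 multiplier
Brown → ±1% tolerance
529 × 10000 = 5290000 Ω
Allowed range: 5237100 Ω to 5342900 Ω.
5221000 Ω lies outside that range.

no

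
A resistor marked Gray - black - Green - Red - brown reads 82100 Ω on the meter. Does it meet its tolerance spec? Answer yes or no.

Grey → 8 (first significant figure)
Black → 0 (second significant figure)
Green → 5 (third significant figure)
Red → ×10^2 multiplier
Brown → ±1% tolerance
805 × 100 = 80500 Ω
Allowed range: 79695 Ω to 81305 Ω.
82100 Ω lies outside that range.

no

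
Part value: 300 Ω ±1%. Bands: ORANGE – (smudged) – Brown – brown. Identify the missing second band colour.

300 Ω = 30 × 10^1.
The second band gives digit 0 of the significand, and 0 is black.

black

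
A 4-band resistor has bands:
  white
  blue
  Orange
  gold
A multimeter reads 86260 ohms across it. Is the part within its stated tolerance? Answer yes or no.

no

White → 9 (first significant figure)
Blue → 6 (second significant figure)
Orange → ×10^3 multiplier
Gold → ±5% tolerance
96 × 1000 = 96000 Ω
Allowed range: 91200 Ω to 100800 Ω.
86260 ohms lies outside that range.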